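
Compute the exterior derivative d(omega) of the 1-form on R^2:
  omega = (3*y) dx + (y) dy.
d(omega) = (-3) dx ∧ dy

For a 1-form omega = sum_i f_i dx_i, the exterior derivative is
  d(omega) = sum_{i < j} (∂f_j/∂x_i - ∂f_i/∂x_j) dx_i ∧ dx_j.
  coefficient of dx ∧ dy: ∂f_2/∂x - ∂f_1/∂y = ∂(y)/∂x - ∂(3*y)/∂y = -3
Assembling: d(omega) = (-3) dx ∧ dy.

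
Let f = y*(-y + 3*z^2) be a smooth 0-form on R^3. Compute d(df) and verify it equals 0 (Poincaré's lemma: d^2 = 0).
d(df) = 0

Step 1: df = sum_i (∂f/∂x_i) dx_i = (0) dx + (-2*y + 3*z^2) dy + (6*y*z) dz.
Step 2: Apply d again. Using the 1-form formula, the coefficient of dx ∧ dy in d(df) is ∂^2 f/∂x ∂y - ∂^2 f/∂y ∂x = (0) - (0) = 0 (equality of mixed partials for smooth f).
Similarly for dx ∧ dz and dy ∧ dz — all coefficients vanish. So d(df) = 0.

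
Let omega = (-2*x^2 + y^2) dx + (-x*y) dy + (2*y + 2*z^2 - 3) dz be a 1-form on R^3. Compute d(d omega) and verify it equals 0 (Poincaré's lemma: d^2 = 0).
d(d omega) = 0

Step 1: d omega = sum_{i<j} (∂f_j/∂x_i - ∂f_i/∂x_j) dx_i ∧ dx_j:
  coeff of dx ∧ dy: -3*y
  coeff of dx ∧ dz: 0
  coeff of dy ∧ dz: 2
Step 2: Apply d again to each 2-form coefficient. The only possible 3-form in R^3 is dx ∧ dy ∧ dz, with coefficient
  ∂(coeff of dy∧dz)/∂x - ∂(coeff of dx∧dz)/∂y + ∂(coeff of dx∧dy)/∂z
  = ∂/∂x (2) - ∂/∂y (0) + ∂/∂z (-3*y).
Each of these terms simplifies to sums of mixed partials that cancel in pairs. The result is 0 (by equality of mixed partials for smooth functions — Schwarz / Clairaut).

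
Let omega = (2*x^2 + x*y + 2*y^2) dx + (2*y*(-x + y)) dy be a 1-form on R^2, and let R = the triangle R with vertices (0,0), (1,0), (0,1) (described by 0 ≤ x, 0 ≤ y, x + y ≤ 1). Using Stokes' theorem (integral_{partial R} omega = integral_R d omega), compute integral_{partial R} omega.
integral_(partial R) omega = -7/6

Stokes: integral_partial_R omega = integral_R d omega with d omega = (∂Q/∂x - ∂P/∂y) dx ∧ dy.
  ∂Q/∂x = -2*y
  ∂P/∂y = x + 4*y
  integrand = ∂Q/∂x - ∂P/∂y = -x - 6*y.
Integrating over R: integral_0^1 integral_0^{1-x} (-x - 6*y) dy dx = -7/6.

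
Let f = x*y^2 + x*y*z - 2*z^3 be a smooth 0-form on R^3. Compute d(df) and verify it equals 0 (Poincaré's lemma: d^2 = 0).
d(df) = 0

Step 1: df = sum_i (∂f/∂x_i) dx_i = (y*(y + z)) dx + (x*(2*y + z)) dy + (x*y - 6*z^2) dz.
Step 2: Apply d again. Using the 1-form formula, the coefficient of dx ∧ dy in d(df) is ∂^2 f/∂x ∂y - ∂^2 f/∂y ∂x = (2*y + z) - (2*y + z) = 0 (equality of mixed partials for smooth f).
Similarly for dx ∧ dz and dy ∧ dz — all coefficients vanish. So d(df) = 0.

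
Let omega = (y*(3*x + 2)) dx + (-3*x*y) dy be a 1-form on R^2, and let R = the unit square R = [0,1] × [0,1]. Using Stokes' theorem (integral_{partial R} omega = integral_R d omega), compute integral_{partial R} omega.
integral_(partial R) omega = -5

Stokes: integral_partial_R omega = integral_R d omega with d omega = (∂Q/∂x - ∂P/∂y) dx ∧ dy.
  ∂Q/∂x = -3*y
  ∂P/∂y = 3*x + 2
  integrand = ∂Q/∂x - ∂P/∂y = -3*x - 3*y - 2.
Integrating over R: integral_0^1 integral_0^1 (-3*x - 3*y - 2) dx dy = -5.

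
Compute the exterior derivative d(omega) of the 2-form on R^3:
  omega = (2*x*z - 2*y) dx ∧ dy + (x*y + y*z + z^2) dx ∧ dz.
d(omega) = (x - z) dx ∧ dy ∧ dz

For a 2-form omega = sum_{i<j} g_{ij} dx_i ∧ dx_j, the exterior derivative is
  d(omega) = sum_{i<j} d(g_{ij}) ∧ dx_i ∧ dx_j = sum_{i<j, k} (∂g_{ij}/∂x_k) dx_k ∧ dx_i ∧ dx_j.
Expand each term, using dx_k ∧ dx_i ∧ dx_j = sgn(permutation) dx_{(a)} ∧ dx_{(b)} ∧ dx_{(c)} with (a < b < c) sorted:
  d(2*x*z - 2*y) includes (∂/∂z)(2*x*z - 2*y) dz = (2*x) dz, which multiplied by dx ∧ dy gives (2*x) dx ∧ dy ∧ dz
  d(x*y + y*z + z^2) includes (∂/∂y)(x*y + y*z + z^2) dy = (x + z) dy, which multiplied by dx ∧ dz gives (-x - z) dx ∧ dy ∧ dz
Collecting like 3-forms: d(omega) = (x - z) dx ∧ dy ∧ dz.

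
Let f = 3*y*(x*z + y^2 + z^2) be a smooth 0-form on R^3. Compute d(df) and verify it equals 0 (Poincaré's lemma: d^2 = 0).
d(df) = 0

Step 1: df = sum_i (∂f/∂x_i) dx_i = (3*y*z) dx + (3*x*z + 9*y^2 + 3*z^2) dy + (3*y*(x + 2*z)) dz.
Step 2: Apply d again. Using the 1-form formula, the coefficient of dx ∧ dy in d(df) is ∂^2 f/∂x ∂y - ∂^2 f/∂y ∂x = (3*z) - (3*z) = 0 (equality of mixed partials for smooth f).
Similarly for dx ∧ dz and dy ∧ dz — all coefficients vanish. So d(df) = 0.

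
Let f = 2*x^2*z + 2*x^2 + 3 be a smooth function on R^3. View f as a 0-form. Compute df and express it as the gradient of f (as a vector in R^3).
df = (4*x*(z + 1)) dx + (0) dy + (2*x^2) dz; grad f = (4*x*(z + 1), 0, 2*x^2)

For a 0-form f, d f = (∂f/∂x) dx + (∂f/∂y) dy + (∂f/∂z) dz. The components of the vector representation are exactly the entries of grad f in Cartesian coordinates:
  ∂f/∂x = 4*x*(z + 1)
  ∂f/∂y = 0
  ∂f/∂z = 2*x^2.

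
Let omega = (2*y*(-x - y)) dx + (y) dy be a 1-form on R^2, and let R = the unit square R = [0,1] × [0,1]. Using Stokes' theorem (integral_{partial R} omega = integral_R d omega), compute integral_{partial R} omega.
integral_(partial R) omega = 3

Stokes: integral_partial_R omega = integral_R d omega with d omega = (∂Q/∂x - ∂P/∂y) dx ∧ dy.
  ∂Q/∂x = 0
  ∂P/∂y = -2*x - 4*y
  integrand = ∂Q/∂x - ∂P/∂y = 2*x + 4*y.
Integrating over R: integral_0^1 integral_0^1 (2*x + 4*y) dx dy = 3.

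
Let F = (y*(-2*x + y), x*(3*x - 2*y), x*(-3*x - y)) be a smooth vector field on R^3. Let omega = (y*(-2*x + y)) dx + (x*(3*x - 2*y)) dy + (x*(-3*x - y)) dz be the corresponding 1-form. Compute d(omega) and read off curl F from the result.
d(omega) = (-x) dy ∧ dz + (6*x + y) dz ∧ dx + (8*x - 4*y) dx ∧ dy; curl F = (-x, 6*x + y, 8*x - 4*y)

d omega = sum_{i<j} (∂f_j/∂x_i - ∂f_i/∂x_j) dx_i ∧ dx_j. Under the identification (dy ∧ dz, dz ∧ dx, dx ∧ dy) ↔ (e_x, e_y, e_z), the coefficients are exactly the components of curl F. Compute:
  ∂R/∂y - ∂Q/∂z = (-x) - (0) = -x
  ∂P/∂z - ∂R/∂x = (0) - (-6*x - y) = 6*x + y
  ∂Q/∂x - ∂P/∂y = (6*x - 2*y) - (-2*x + 2*y) = 8*x - 4*y.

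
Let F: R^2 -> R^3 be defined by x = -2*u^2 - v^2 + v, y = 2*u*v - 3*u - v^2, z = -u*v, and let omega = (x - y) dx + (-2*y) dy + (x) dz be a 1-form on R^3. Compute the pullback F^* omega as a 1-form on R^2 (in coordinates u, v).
F^* omega = (8*u^3 + 10*u^2*v - 12*u^2 - 8*u*v^2 + 20*u*v - 18*u + 5*v^3 - 7*v^2) du + (2*u^3 - 4*u^2*v + 10*u^2 + 17*u*v^2 - 21*u*v + 3*u - 4*v^3 - 2*v^2 + v) dv

Using F^*(f dg) = (f ∘ F) d(g ∘ F), substitute each coordinate x_i by F_i(u, v) in f_i, and replace dx_i by d F_i = (∂F_i/∂u) du + (∂F_i/∂v) dv.
  For the x component: f_1(F) = -2*u^2 - 2*u*v + 3*u + v; d F_1 = (-4*u) du + (1 - 2*v) dv
  For the y component: f_2(F) = -4*u*v + 6*u + 2*v^2; d F_2 = (2*v - 3) du + (2*u - 2*v) dv
  For the z component: f_3(F) = -2*u^2 - v^2 + v; d F_3 = (-v) du + (-u) dv
Combining and collecting du, dv coefficients:
  coeff of du: 8*u^3 + 10*u^2*v - 12*u^2 - 8*u*v^2 + 20*u*v - 18*u + 5*v^3 - 7*v^2
  coeff of dv: 2*u^3 - 4*u^2*v + 10*u^2 + 17*u*v^2 - 21*u*v + 3*u - 4*v^3 - 2*v^2 + v
F^* omega = (8*u^3 + 10*u^2*v - 12*u^2 - 8*u*v^2 + 20*u*v - 18*u + 5*v^3 - 7*v^2) du + (2*u^3 - 4*u^2*v + 10*u^2 + 17*u*v^2 - 21*u*v + 3*u - 4*v^3 - 2*v^2 + v) dv.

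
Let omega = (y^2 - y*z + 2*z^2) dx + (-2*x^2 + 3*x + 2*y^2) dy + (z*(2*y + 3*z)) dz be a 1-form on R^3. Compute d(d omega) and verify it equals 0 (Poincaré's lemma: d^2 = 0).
d(d omega) = 0

Step 1: d omega = sum_{i<j} (∂f_j/∂x_i - ∂f_i/∂x_j) dx_i ∧ dx_j:
  coeff of dx ∧ dy: -4*x - 2*y + z + 3
  coeff of dx ∧ dz: y - 4*z
  coeff of dy ∧ dz: 2*z
Step 2: Apply d again to each 2-form coefficient. The only possible 3-form in R^3 is dx ∧ dy ∧ dz, with coefficient
  ∂(coeff of dy∧dz)/∂x - ∂(coeff of dx∧dz)/∂y + ∂(coeff of dx∧dy)/∂z
  = ∂/∂x (2*z) - ∂/∂y (y - 4*z) + ∂/∂z (-4*x - 2*y + z + 3).
Each of these terms simplifies to sums of mixed partials that cancel in pairs. The result is 0 (by equality of mixed partials for smooth functions — Schwarz / Clairaut).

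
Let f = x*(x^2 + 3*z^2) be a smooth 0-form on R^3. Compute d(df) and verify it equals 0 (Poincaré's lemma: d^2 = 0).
d(df) = 0

Step 1: df = sum_i (∂f/∂x_i) dx_i = (3*x^2 + 3*z^2) dx + (0) dy + (6*x*z) dz.
Step 2: Apply d again. Using the 1-form formula, the coefficient of dx ∧ dy in d(df) is ∂^2 f/∂x ∂y - ∂^2 f/∂y ∂x = (0) - (0) = 0 (equality of mixed partials for smooth f).
Similarly for dx ∧ dz and dy ∧ dz — all coefficients vanish. So d(df) = 0.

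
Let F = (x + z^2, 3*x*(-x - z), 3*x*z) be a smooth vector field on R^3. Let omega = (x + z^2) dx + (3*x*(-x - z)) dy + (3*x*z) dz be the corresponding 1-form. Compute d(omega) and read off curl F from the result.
d(omega) = (3*x) dy ∧ dz + (-z) dz ∧ dx + (-6*x - 3*z) dx ∧ dy; curl F = (3*x, -z, -6*x - 3*z)

d omega = sum_{i<j} (∂f_j/∂x_i - ∂f_i/∂x_j) dx_i ∧ dx_j. Under the identification (dy ∧ dz, dz ∧ dx, dx ∧ dy) ↔ (e_x, e_y, e_z), the coefficients are exactly the components of curl F. Compute:
  ∂R/∂y - ∂Q/∂z = (0) - (-3*x) = 3*x
  ∂P/∂z - ∂R/∂x = (2*z) - (3*z) = -z
  ∂Q/∂x - ∂P/∂y = (-6*x - 3*z) - (0) = -6*x - 3*z.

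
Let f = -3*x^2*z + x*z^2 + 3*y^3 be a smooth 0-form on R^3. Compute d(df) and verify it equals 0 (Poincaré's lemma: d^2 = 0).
d(df) = 0

Step 1: df = sum_i (∂f/∂x_i) dx_i = (z*(-6*x + z)) dx + (9*y^2) dy + (x*(-3*x + 2*z)) dz.
Step 2: Apply d again. Using the 1-form formula, the coefficient of dx ∧ dy in d(df) is ∂^2 f/∂x ∂y - ∂^2 f/∂y ∂x = (0) - (0) = 0 (equality of mixed partials for smooth f).
Similarly for dx ∧ dz and dy ∧ dz — all coefficients vanish. So d(df) = 0.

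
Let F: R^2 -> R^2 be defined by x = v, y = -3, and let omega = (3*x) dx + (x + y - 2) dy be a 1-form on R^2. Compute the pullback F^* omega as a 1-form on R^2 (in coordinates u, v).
F^* omega = (3*v) dv

Using F^*(f dg) = (f ∘ F) d(g ∘ F), substitute each coordinate x_i by F_i(u, v) in f_i, and replace dx_i by d F_i = (∂F_i/∂u) du + (∂F_i/∂v) dv.
  For the x component: f_1(F) = 3*v; d F_1 = (0) du + (1) dv
  For the y component: f_2(F) = v - 5; d F_2 = (0) du + (0) dv
Combining and collecting du, dv coefficients:
  coeff of du: 0
  coeff of dv: 3*v
F^* omega = (3*v) dv.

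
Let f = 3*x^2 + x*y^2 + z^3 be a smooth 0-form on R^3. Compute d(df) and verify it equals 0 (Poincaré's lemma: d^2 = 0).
d(df) = 0

Step 1: df = sum_i (∂f/∂x_i) dx_i = (6*x + y^2) dx + (2*x*y) dy + (3*z^2) dz.
Step 2: Apply d again. Using the 1-form formula, the coefficient of dx ∧ dy in d(df) is ∂^2 f/∂x ∂y - ∂^2 f/∂y ∂x = (2*y) - (2*y) = 0 (equality of mixed partials for smooth f).
Similarly for dx ∧ dz and dy ∧ dz — all coefficients vanish. So d(df) = 0.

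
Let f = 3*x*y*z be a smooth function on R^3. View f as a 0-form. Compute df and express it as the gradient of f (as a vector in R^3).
df = (3*y*z) dx + (3*x*z) dy + (3*x*y) dz; grad f = (3*y*z, 3*x*z, 3*x*y)

For a 0-form f, d f = (∂f/∂x) dx + (∂f/∂y) dy + (∂f/∂z) dz. The components of the vector representation are exactly the entries of grad f in Cartesian coordinates:
  ∂f/∂x = 3*y*z
  ∂f/∂y = 3*x*z
  ∂f/∂z = 3*x*y.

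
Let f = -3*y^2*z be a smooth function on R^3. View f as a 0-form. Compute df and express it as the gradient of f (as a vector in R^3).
df = (0) dx + (-6*y*z) dy + (-3*y^2) dz; grad f = (0, -6*y*z, -3*y^2)

For a 0-form f, d f = (∂f/∂x) dx + (∂f/∂y) dy + (∂f/∂z) dz. The components of the vector representation are exactly the entries of grad f in Cartesian coordinates:
  ∂f/∂x = 0
  ∂f/∂y = -6*y*z
  ∂f/∂z = -3*y^2.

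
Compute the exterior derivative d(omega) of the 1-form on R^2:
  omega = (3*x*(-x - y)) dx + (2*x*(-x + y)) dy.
d(omega) = (-x + 2*y) dx ∧ dy

For a 1-form omega = sum_i f_i dx_i, the exterior derivative is
  d(omega) = sum_{i < j} (∂f_j/∂x_i - ∂f_i/∂x_j) dx_i ∧ dx_j.
  coefficient of dx ∧ dy: ∂f_2/∂x - ∂f_1/∂y = ∂(2*x*(-x + y))/∂x - ∂(3*x*(-x - y))/∂y = -x + 2*y
Assembling: d(omega) = (-x + 2*y) dx ∧ dy.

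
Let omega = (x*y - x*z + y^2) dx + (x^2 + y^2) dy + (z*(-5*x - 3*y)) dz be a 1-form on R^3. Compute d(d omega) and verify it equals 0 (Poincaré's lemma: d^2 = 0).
d(d omega) = 0

Step 1: d omega = sum_{i<j} (∂f_j/∂x_i - ∂f_i/∂x_j) dx_i ∧ dx_j:
  coeff of dx ∧ dy: x - 2*y
  coeff of dx ∧ dz: x - 5*z
  coeff of dy ∧ dz: -3*z
Step 2: Apply d again to each 2-form coefficient. The only possible 3-form in R^3 is dx ∧ dy ∧ dz, with coefficient
  ∂(coeff of dy∧dz)/∂x - ∂(coeff of dx∧dz)/∂y + ∂(coeff of dx∧dy)/∂z
  = ∂/∂x (-3*z) - ∂/∂y (x - 5*z) + ∂/∂z (x - 2*y).
Each of these terms simplifies to sums of mixed partials that cancel in pairs. The result is 0 (by equality of mixed partials for smooth functions — Schwarz / Clairaut).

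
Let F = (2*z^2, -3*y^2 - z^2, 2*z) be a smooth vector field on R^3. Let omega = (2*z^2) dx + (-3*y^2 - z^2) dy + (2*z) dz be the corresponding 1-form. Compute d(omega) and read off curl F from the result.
d(omega) = (2*z) dy ∧ dz + (4*z) dz ∧ dx + (0) dx ∧ dy; curl F = (2*z, 4*z, 0)

d omega = sum_{i<j} (∂f_j/∂x_i - ∂f_i/∂x_j) dx_i ∧ dx_j. Under the identification (dy ∧ dz, dz ∧ dx, dx ∧ dy) ↔ (e_x, e_y, e_z), the coefficients are exactly the components of curl F. Compute:
  ∂R/∂y - ∂Q/∂z = (0) - (-2*z) = 2*z
  ∂P/∂z - ∂R/∂x = (4*z) - (0) = 4*z
  ∂Q/∂x - ∂P/∂y = (0) - (0) = 0.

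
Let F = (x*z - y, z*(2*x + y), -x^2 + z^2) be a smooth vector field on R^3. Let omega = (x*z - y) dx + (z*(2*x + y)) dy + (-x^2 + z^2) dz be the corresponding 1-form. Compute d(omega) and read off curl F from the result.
d(omega) = (-2*x - y) dy ∧ dz + (3*x) dz ∧ dx + (2*z + 1) dx ∧ dy; curl F = (-2*x - y, 3*x, 2*z + 1)

d omega = sum_{i<j} (∂f_j/∂x_i - ∂f_i/∂x_j) dx_i ∧ dx_j. Under the identification (dy ∧ dz, dz ∧ dx, dx ∧ dy) ↔ (e_x, e_y, e_z), the coefficients are exactly the components of curl F. Compute:
  ∂R/∂y - ∂Q/∂z = (0) - (2*x + y) = -2*x - y
  ∂P/∂z - ∂R/∂x = (x) - (-2*x) = 3*x
  ∂Q/∂x - ∂P/∂y = (2*z) - (-1) = 2*z + 1.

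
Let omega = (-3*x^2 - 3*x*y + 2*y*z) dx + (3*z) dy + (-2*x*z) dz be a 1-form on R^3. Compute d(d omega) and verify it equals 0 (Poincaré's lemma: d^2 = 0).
d(d omega) = 0

Step 1: d omega = sum_{i<j} (∂f_j/∂x_i - ∂f_i/∂x_j) dx_i ∧ dx_j:
  coeff of dx ∧ dy: 3*x - 2*z
  coeff of dx ∧ dz: -2*y - 2*z
  coeff of dy ∧ dz: -3
Step 2: Apply d again to each 2-form coefficient. The only possible 3-form in R^3 is dx ∧ dy ∧ dz, with coefficient
  ∂(coeff of dy∧dz)/∂x - ∂(coeff of dx∧dz)/∂y + ∂(coeff of dx∧dy)/∂z
  = ∂/∂x (-3) - ∂/∂y (-2*y - 2*z) + ∂/∂z (3*x - 2*z).
Each of these terms simplifies to sums of mixed partials that cancel in pairs. The result is 0 (by equality of mixed partials for smooth functions — Schwarz / Clairaut).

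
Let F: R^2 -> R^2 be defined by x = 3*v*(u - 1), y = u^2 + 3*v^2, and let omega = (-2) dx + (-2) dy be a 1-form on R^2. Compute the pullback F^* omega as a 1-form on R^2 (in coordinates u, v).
F^* omega = (-4*u - 6*v) du + (-6*u - 12*v + 6) dv

Using F^*(f dg) = (f ∘ F) d(g ∘ F), substitute each coordinate x_i by F_i(u, v) in f_i, and replace dx_i by d F_i = (∂F_i/∂u) du + (∂F_i/∂v) dv.
  For the x component: f_1(F) = -2; d F_1 = (3*v) du + (3*u - 3) dv
  For the y component: f_2(F) = -2; d F_2 = (2*u) du + (6*v) dv
Combining and collecting du, dv coefficients:
  coeff of du: -4*u - 6*v
  coeff of dv: -6*u - 12*v + 6
F^* omega = (-4*u - 6*v) du + (-6*u - 12*v + 6) dv.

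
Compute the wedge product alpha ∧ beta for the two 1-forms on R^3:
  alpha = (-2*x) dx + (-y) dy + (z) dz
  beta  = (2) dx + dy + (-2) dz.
alpha ∧ beta = (-2*x + 2*y) dx ∧ dy + (4*x - 2*z) dx ∧ dz + (2*y - z) dy ∧ dz

Distribute the wedge, using dx_i ∧ dx_j = -dx_j ∧ dx_i and dx_i ∧ dx_i = 0. For each pair (i, j) with i < j, the coefficient of dx_i ∧ dx_j in alpha ∧ beta is (alpha_i * beta_j - alpha_j * beta_i). Collecting: alpha ∧ beta = (-2*x + 2*y) dx ∧ dy + (4*x - 2*z) dx ∧ dz + (2*y - z) dy ∧ dz.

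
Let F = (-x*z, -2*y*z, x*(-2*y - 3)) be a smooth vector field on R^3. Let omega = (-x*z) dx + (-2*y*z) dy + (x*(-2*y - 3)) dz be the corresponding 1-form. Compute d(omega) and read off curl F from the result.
d(omega) = (-2*x + 2*y) dy ∧ dz + (-x + 2*y + 3) dz ∧ dx + (0) dx ∧ dy; curl F = (-2*x + 2*y, -x + 2*y + 3, 0)

d omega = sum_{i<j} (∂f_j/∂x_i - ∂f_i/∂x_j) dx_i ∧ dx_j. Under the identification (dy ∧ dz, dz ∧ dx, dx ∧ dy) ↔ (e_x, e_y, e_z), the coefficients are exactly the components of curl F. Compute:
  ∂R/∂y - ∂Q/∂z = (-2*x) - (-2*y) = -2*x + 2*y
  ∂P/∂z - ∂R/∂x = (-x) - (-2*y - 3) = -x + 2*y + 3
  ∂Q/∂x - ∂P/∂y = (0) - (0) = 0.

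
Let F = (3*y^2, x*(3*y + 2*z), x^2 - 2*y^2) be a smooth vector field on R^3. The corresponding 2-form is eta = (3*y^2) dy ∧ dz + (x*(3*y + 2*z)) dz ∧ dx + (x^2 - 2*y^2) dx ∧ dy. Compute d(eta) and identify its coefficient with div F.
d(eta) = (3*x) dx ∧ dy ∧ dz; div F = 3*x

For a 2-form in R^3 of the form above, applying d gives a 3-form with coefficient ∂P/∂x + ∂Q/∂y + ∂R/∂z:
  ∂P/∂x = 0
  ∂Q/∂y = 3*x
  ∂R/∂z = 0
Sum = 3*x, which is exactly div F.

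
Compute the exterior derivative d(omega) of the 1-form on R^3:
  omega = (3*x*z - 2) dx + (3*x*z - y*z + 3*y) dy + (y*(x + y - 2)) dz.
d(omega) = (3*z) dx ∧ dy + (-3*x + y) dx ∧ dz + (-2*x + 3*y - 2) dy ∧ dz

For a 1-form omega = sum_i f_i dx_i, the exterior derivative is
  d(omega) = sum_{i < j} (∂f_j/∂x_i - ∂f_i/∂x_j) dx_i ∧ dx_j.
  coefficient of dx ∧ dy: ∂f_2/∂x - ∂f_1/∂y = ∂(3*x*z - y*z + 3*y)/∂x - ∂(3*x*z - 2)/∂y = 3*z
  coefficient of dx ∧ dz: ∂f_3/∂x - ∂f_1/∂z = ∂(y*(x + y - 2))/∂x - ∂(3*x*z - 2)/∂z = -3*x + y
  coefficient of dy ∧ dz: ∂f_3/∂y - ∂f_2/∂z = ∂(y*(x + y - 2))/∂y - ∂(3*x*z - y*z + 3*y)/∂z = -2*x + 3*y - 2
Assembling: d(omega) = (3*z) dx ∧ dy + (-3*x + y) dx ∧ dz + (-2*x + 3*y - 2) dy ∧ dz.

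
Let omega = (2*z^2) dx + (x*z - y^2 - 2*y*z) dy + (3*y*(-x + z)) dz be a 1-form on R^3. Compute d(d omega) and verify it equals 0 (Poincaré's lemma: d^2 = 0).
d(d omega) = 0

Step 1: d omega = sum_{i<j} (∂f_j/∂x_i - ∂f_i/∂x_j) dx_i ∧ dx_j:
  coeff of dx ∧ dy: z
  coeff of dx ∧ dz: -3*y - 4*z
  coeff of dy ∧ dz: -4*x + 2*y + 3*z
Step 2: Apply d again to each 2-form coefficient. The only possible 3-form in R^3 is dx ∧ dy ∧ dz, with coefficient
  ∂(coeff of dy∧dz)/∂x - ∂(coeff of dx∧dz)/∂y + ∂(coeff of dx∧dy)/∂z
  = ∂/∂x (-4*x + 2*y + 3*z) - ∂/∂y (-3*y - 4*z) + ∂/∂z (z).
Each of these terms simplifies to sums of mixed partials that cancel in pairs. The result is 0 (by equality of mixed partials for smooth functions — Schwarz / Clairaut).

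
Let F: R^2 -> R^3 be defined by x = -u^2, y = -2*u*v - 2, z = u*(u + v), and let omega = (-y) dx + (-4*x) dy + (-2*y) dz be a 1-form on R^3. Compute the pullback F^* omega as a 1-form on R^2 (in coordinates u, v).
F^* omega = (-4*u^2*v + 4*u*v^2 + 4*u + 4*v) du + (4*u*(-2*u^2 + u*v + 1)) dv

Using F^*(f dg) = (f ∘ F) d(g ∘ F), substitute each coordinate x_i by F_i(u, v) in f_i, and replace dx_i by d F_i = (∂F_i/∂u) du + (∂F_i/∂v) dv.
  For the x component: f_1(F) = 2*u*v + 2; d F_1 = (-2*u) du + (0) dv
  For the y component: f_2(F) = 4*u^2; d F_2 = (-2*v) du + (-2*u) dv
  For the z component: f_3(F) = 4*u*v + 4; d F_3 = (2*u + v) du + (u) dv
Combining and collecting du, dv coefficients:
  coeff of du: -4*u^2*v + 4*u*v^2 + 4*u + 4*v
  coeff of dv: 4*u*(-2*u^2 + u*v + 1)
F^* omega = (-4*u^2*v + 4*u*v^2 + 4*u + 4*v) du + (4*u*(-2*u^2 + u*v + 1)) dv.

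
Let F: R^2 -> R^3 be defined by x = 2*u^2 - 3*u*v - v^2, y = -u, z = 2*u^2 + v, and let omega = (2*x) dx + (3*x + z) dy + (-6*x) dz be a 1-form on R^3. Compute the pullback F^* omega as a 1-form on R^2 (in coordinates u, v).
F^* omega = (-32*u^3 + 36*u^2*v - 8*u^2 + 34*u*v^2 + 9*u*v + 6*v^3 + 3*v^2 - v) du + (-12*u^3 + 10*u^2*v - 12*u^2 + 18*u*v^2 + 18*u*v + 4*v^3 + 6*v^2) dv

Using F^*(f dg) = (f ∘ F) d(g ∘ F), substitute each coordinate x_i by F_i(u, v) in f_i, and replace dx_i by d F_i = (∂F_i/∂u) du + (∂F_i/∂v) dv.
  For the x component: f_1(F) = 4*u^2 - 6*u*v - 2*v^2; d F_1 = (4*u - 3*v) du + (-3*u - 2*v) dv
  For the y component: f_2(F) = 8*u^2 - 9*u*v - 3*v^2 + v; d F_2 = (-1) du + (0) dv
  For the z component: f_3(F) = -12*u^2 + 18*u*v + 6*v^2; d F_3 = (4*u) du + (1) dv
Combining and collecting du, dv coefficients:
  coeff of du: -32*u^3 + 36*u^2*v - 8*u^2 + 34*u*v^2 + 9*u*v + 6*v^3 + 3*v^2 - v
  coeff of dv: -12*u^3 + 10*u^2*v - 12*u^2 + 18*u*v^2 + 18*u*v + 4*v^3 + 6*v^2
F^* omega = (-32*u^3 + 36*u^2*v - 8*u^2 + 34*u*v^2 + 9*u*v + 6*v^3 + 3*v^2 - v) du + (-12*u^3 + 10*u^2*v - 12*u^2 + 18*u*v^2 + 18*u*v + 4*v^3 + 6*v^2) dv.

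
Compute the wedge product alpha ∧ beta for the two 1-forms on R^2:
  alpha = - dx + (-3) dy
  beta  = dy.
alpha ∧ beta = (-1) dx ∧ dy

Distribute the wedge, using dx_i ∧ dx_j = -dx_j ∧ dx_i and dx_i ∧ dx_i = 0. For each pair (i, j) with i < j, the coefficient of dx_i ∧ dx_j in alpha ∧ beta is (alpha_i * beta_j - alpha_j * beta_i). Collecting: alpha ∧ beta = (-1) dx ∧ dy.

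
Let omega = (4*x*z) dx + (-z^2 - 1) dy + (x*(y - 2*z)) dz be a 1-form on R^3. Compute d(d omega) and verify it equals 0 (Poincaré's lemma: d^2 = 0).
d(d omega) = 0

Step 1: d omega = sum_{i<j} (∂f_j/∂x_i - ∂f_i/∂x_j) dx_i ∧ dx_j:
  coeff of dx ∧ dy: 0
  coeff of dx ∧ dz: -4*x + y - 2*z
  coeff of dy ∧ dz: x + 2*z
Step 2: Apply d again to each 2-form coefficient. The only possible 3-form in R^3 is dx ∧ dy ∧ dz, with coefficient
  ∂(coeff of dy∧dz)/∂x - ∂(coeff of dx∧dz)/∂y + ∂(coeff of dx∧dy)/∂z
  = ∂/∂x (x + 2*z) - ∂/∂y (-4*x + y - 2*z) + ∂/∂z (0).
Each of these terms simplifies to sums of mixed partials that cancel in pairs. The result is 0 (by equality of mixed partials for smooth functions — Schwarz / Clairaut).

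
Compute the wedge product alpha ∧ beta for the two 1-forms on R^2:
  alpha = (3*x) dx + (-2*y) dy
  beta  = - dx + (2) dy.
alpha ∧ beta = (6*x - 2*y) dx ∧ dy

Distribute the wedge, using dx_i ∧ dx_j = -dx_j ∧ dx_i and dx_i ∧ dx_i = 0. For each pair (i, j) with i < j, the coefficient of dx_i ∧ dx_j in alpha ∧ beta is (alpha_i * beta_j - alpha_j * beta_i). Collecting: alpha ∧ beta = (6*x - 2*y) dx ∧ dy.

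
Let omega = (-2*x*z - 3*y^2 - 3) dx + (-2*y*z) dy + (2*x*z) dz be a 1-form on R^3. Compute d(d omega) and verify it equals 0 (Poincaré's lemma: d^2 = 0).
d(d omega) = 0

Step 1: d omega = sum_{i<j} (∂f_j/∂x_i - ∂f_i/∂x_j) dx_i ∧ dx_j:
  coeff of dx ∧ dy: 6*y
  coeff of dx ∧ dz: 2*x + 2*z
  coeff of dy ∧ dz: 2*y
Step 2: Apply d again to each 2-form coefficient. The only possible 3-form in R^3 is dx ∧ dy ∧ dz, with coefficient
  ∂(coeff of dy∧dz)/∂x - ∂(coeff of dx∧dz)/∂y + ∂(coeff of dx∧dy)/∂z
  = ∂/∂x (2*y) - ∂/∂y (2*x + 2*z) + ∂/∂z (6*y).
Each of these terms simplifies to sums of mixed partials that cancel in pairs. The result is 0 (by equality of mixed partials for smooth functions — Schwarz / Clairaut).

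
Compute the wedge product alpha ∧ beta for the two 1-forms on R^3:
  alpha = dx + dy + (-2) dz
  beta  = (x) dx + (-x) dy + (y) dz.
alpha ∧ beta = (-2*x) dx ∧ dy + (2*x + y) dx ∧ dz + (-2*x + y) dy ∧ dz

Distribute the wedge, using dx_i ∧ dx_j = -dx_j ∧ dx_i and dx_i ∧ dx_i = 0. For each pair (i, j) with i < j, the coefficient of dx_i ∧ dx_j in alpha ∧ beta is (alpha_i * beta_j - alpha_j * beta_i). Collecting: alpha ∧ beta = (-2*x) dx ∧ dy + (2*x + y) dx ∧ dz + (-2*x + y) dy ∧ dz.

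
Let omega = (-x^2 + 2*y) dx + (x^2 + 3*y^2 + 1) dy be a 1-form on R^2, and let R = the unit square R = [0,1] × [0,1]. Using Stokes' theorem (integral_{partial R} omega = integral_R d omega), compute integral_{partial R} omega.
integral_(partial R) omega = -1

Stokes: integral_partial_R omega = integral_R d omega with d omega = (∂Q/∂x - ∂P/∂y) dx ∧ dy.
  ∂Q/∂x = 2*x
  ∂P/∂y = 2
  integrand = ∂Q/∂x - ∂P/∂y = 2*x - 2.
Integrating over R: integral_0^1 integral_0^1 (2*x - 2) dx dy = -1.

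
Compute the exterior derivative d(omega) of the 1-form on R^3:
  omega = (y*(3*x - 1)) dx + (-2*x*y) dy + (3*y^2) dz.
d(omega) = (-3*x - 2*y + 1) dx ∧ dy + (6*y) dy ∧ dz

For a 1-form omega = sum_i f_i dx_i, the exterior derivative is
  d(omega) = sum_{i < j} (∂f_j/∂x_i - ∂f_i/∂x_j) dx_i ∧ dx_j.
  coefficient of dx ∧ dy: ∂f_2/∂x - ∂f_1/∂y = ∂(-2*x*y)/∂x - ∂(y*(3*x - 1))/∂y = -3*x - 2*y + 1
  coefficient of dy ∧ dz: ∂f_3/∂y - ∂f_2/∂z = ∂(3*y^2)/∂y - ∂(-2*x*y)/∂z = 6*y
Assembling: d(omega) = (-3*x - 2*y + 1) dx ∧ dy + (6*y) dy ∧ dz.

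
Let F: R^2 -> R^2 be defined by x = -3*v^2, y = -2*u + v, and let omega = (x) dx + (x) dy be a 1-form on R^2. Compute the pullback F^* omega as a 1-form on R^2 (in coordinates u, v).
F^* omega = (6*v^2) du + (v^2*(18*v - 3)) dv

Using F^*(f dg) = (f ∘ F) d(g ∘ F), substitute each coordinate x_i by F_i(u, v) in f_i, and replace dx_i by d F_i = (∂F_i/∂u) du + (∂F_i/∂v) dv.
  For the x component: f_1(F) = -3*v^2; d F_1 = (0) du + (-6*v) dv
  For the y component: f_2(F) = -3*v^2; d F_2 = (-2) du + (1) dv
Combining and collecting du, dv coefficients:
  coeff of du: 6*v^2
  coeff of dv: v^2*(18*v - 3)
F^* omega = (6*v^2) du + (v^2*(18*v - 3)) dv.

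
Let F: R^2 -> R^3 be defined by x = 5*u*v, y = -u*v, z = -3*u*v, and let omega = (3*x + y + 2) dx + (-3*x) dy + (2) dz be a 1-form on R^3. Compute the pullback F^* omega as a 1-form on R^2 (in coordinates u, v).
F^* omega = (v*(85*u*v + 4)) du + (u*(85*u*v + 4)) dv

Using F^*(f dg) = (f ∘ F) d(g ∘ F), substitute each coordinate x_i by F_i(u, v) in f_i, and replace dx_i by d F_i = (∂F_i/∂u) du + (∂F_i/∂v) dv.
  For the x component: f_1(F) = 14*u*v + 2; d F_1 = (5*v) du + (5*u) dv
  For the y component: f_2(F) = -15*u*v; d F_2 = (-v) du + (-u) dv
  For the z component: f_3(F) = 2; d F_3 = (-3*v) du + (-3*u) dv
Combining and collecting du, dv coefficients:
  coeff of du: v*(85*u*v + 4)
  coeff of dv: u*(85*u*v + 4)
F^* omega = (v*(85*u*v + 4)) du + (u*(85*u*v + 4)) dv.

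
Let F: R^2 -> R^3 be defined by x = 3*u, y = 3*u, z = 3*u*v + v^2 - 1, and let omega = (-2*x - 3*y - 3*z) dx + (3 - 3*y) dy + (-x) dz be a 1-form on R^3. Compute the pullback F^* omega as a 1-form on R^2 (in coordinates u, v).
F^* omega = (-36*u*v - 72*u - 9*v^2 + 18) du + (3*u*(-3*u - 2*v)) dv

Using F^*(f dg) = (f ∘ F) d(g ∘ F), substitute each coordinate x_i by F_i(u, v) in f_i, and replace dx_i by d F_i = (∂F_i/∂u) du + (∂F_i/∂v) dv.
  For the x component: f_1(F) = -9*u*v - 15*u - 3*v^2 + 3; d F_1 = (3) du + (0) dv
  For the y component: f_2(F) = 3 - 9*u; d F_2 = (3) du + (0) dv
  For the z component: f_3(F) = -3*u; d F_3 = (3*v) du + (3*u + 2*v) dv
Combining and collecting du, dv coefficients:
  coeff of du: -36*u*v - 72*u - 9*v^2 + 18
  coeff of dv: 3*u*(-3*u - 2*v)
F^* omega = (-36*u*v - 72*u - 9*v^2 + 18) du + (3*u*(-3*u - 2*v)) dv.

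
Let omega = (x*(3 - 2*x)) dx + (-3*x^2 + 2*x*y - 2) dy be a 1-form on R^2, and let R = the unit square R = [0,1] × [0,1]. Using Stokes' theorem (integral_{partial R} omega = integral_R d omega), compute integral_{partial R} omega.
integral_(partial R) omega = -2

Stokes: integral_partial_R omega = integral_R d omega with d omega = (∂Q/∂x - ∂P/∂y) dx ∧ dy.
  ∂Q/∂x = -6*x + 2*y
  ∂P/∂y = 0
  integrand = ∂Q/∂x - ∂P/∂y = -6*x + 2*y.
Integrating over R: integral_0^1 integral_0^1 (-6*x + 2*y) dx dy = -2.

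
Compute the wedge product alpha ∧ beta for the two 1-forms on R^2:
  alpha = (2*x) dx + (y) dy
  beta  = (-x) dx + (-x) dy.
alpha ∧ beta = (x*(-2*x + y)) dx ∧ dy

Distribute the wedge, using dx_i ∧ dx_j = -dx_j ∧ dx_i and dx_i ∧ dx_i = 0. For each pair (i, j) with i < j, the coefficient of dx_i ∧ dx_j in alpha ∧ beta is (alpha_i * beta_j - alpha_j * beta_i). Collecting: alpha ∧ beta = (x*(-2*x + y)) dx ∧ dy.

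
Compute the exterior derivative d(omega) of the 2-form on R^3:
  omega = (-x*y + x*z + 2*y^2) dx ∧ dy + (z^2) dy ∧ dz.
d(omega) = (x) dx ∧ dy ∧ dz

For a 2-form omega = sum_{i<j} g_{ij} dx_i ∧ dx_j, the exterior derivative is
  d(omega) = sum_{i<j} d(g_{ij}) ∧ dx_i ∧ dx_j = sum_{i<j, k} (∂g_{ij}/∂x_k) dx_k ∧ dx_i ∧ dx_j.
Expand each term, using dx_k ∧ dx_i ∧ dx_j = sgn(permutation) dx_{(a)} ∧ dx_{(b)} ∧ dx_{(c)} with (a < b < c) sorted:
  d(-x*y + x*z + 2*y^2) includes (∂/∂z)(-x*y + x*z + 2*y^2) dz = (x) dz, which multiplied by dx ∧ dy gives (x) dx ∧ dy ∧ dz
Collecting like 3-forms: d(omega) = (x) dx ∧ dy ∧ dz.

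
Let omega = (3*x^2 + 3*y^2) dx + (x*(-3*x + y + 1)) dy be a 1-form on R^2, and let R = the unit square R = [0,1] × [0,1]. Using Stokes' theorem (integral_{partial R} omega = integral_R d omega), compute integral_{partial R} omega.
integral_(partial R) omega = -9/2

Stokes: integral_partial_R omega = integral_R d omega with d omega = (∂Q/∂x - ∂P/∂y) dx ∧ dy.
  ∂Q/∂x = -6*x + y + 1
  ∂P/∂y = 6*y
  integrand = ∂Q/∂x - ∂P/∂y = -6*x - 5*y + 1.
Integrating over R: integral_0^1 integral_0^1 (-6*x - 5*y + 1) dx dy = -9/2.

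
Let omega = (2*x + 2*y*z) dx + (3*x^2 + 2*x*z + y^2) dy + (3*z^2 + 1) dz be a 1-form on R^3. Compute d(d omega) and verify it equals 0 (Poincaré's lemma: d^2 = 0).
d(d omega) = 0

Step 1: d omega = sum_{i<j} (∂f_j/∂x_i - ∂f_i/∂x_j) dx_i ∧ dx_j:
  coeff of dx ∧ dy: 6*x
  coeff of dx ∧ dz: -2*y
  coeff of dy ∧ dz: -2*x
Step 2: Apply d again to each 2-form coefficient. The only possible 3-form in R^3 is dx ∧ dy ∧ dz, with coefficient
  ∂(coeff of dy∧dz)/∂x - ∂(coeff of dx∧dz)/∂y + ∂(coeff of dx∧dy)/∂z
  = ∂/∂x (-2*x) - ∂/∂y (-2*y) + ∂/∂z (6*x).
Each of these terms simplifies to sums of mixed partials that cancel in pairs. The result is 0 (by equality of mixed partials for smooth functions — Schwarz / Clairaut).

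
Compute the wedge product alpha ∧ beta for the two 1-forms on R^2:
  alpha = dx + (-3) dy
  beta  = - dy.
alpha ∧ beta = (-1) dx ∧ dy

Distribute the wedge, using dx_i ∧ dx_j = -dx_j ∧ dx_i and dx_i ∧ dx_i = 0. For each pair (i, j) with i < j, the coefficient of dx_i ∧ dx_j in alpha ∧ beta is (alpha_i * beta_j - alpha_j * beta_i). Collecting: alpha ∧ beta = (-1) dx ∧ dy.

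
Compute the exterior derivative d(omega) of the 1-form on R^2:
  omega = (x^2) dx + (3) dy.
d(omega) = 0

For a 1-form omega = sum_i f_i dx_i, the exterior derivative is
  d(omega) = sum_{i < j} (∂f_j/∂x_i - ∂f_i/∂x_j) dx_i ∧ dx_j.

Assembling: d(omega) = 0.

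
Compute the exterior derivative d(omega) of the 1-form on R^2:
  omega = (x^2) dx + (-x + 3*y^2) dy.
d(omega) = (-1) dx ∧ dy

For a 1-form omega = sum_i f_i dx_i, the exterior derivative is
  d(omega) = sum_{i < j} (∂f_j/∂x_i - ∂f_i/∂x_j) dx_i ∧ dx_j.
  coefficient of dx ∧ dy: ∂f_2/∂x - ∂f_1/∂y = ∂(-x + 3*y^2)/∂x - ∂(x^2)/∂y = -1
Assembling: d(omega) = (-1) dx ∧ dy.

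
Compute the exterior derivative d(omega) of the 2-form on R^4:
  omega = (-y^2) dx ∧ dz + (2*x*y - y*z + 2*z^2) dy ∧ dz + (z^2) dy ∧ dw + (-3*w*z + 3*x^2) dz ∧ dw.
d(omega) = (4*y) dx ∧ dy ∧ dz + (-2*z) dy ∧ dz ∧ dw + (6*x) dx ∧ dz ∧ dw

For a 2-form omega = sum_{i<j} g_{ij} dx_i ∧ dx_j, the exterior derivative is
  d(omega) = sum_{i<j} d(g_{ij}) ∧ dx_i ∧ dx_j = sum_{i<j, k} (∂g_{ij}/∂x_k) dx_k ∧ dx_i ∧ dx_j.
Expand each term, using dx_k ∧ dx_i ∧ dx_j = sgn(permutation) dx_{(a)} ∧ dx_{(b)} ∧ dx_{(c)} with (a < b < c) sorted:
  d(-y^2) includes (∂/∂y)(-y^2) dy = (-2*y) dy, which multiplied by dx ∧ dz gives (2*y) dx ∧ dy ∧ dz
  d(2*x*y - y*z + 2*z^2) includes (∂/∂x)(2*x*y - y*z + 2*z^2) dx = (2*y) dx, which multiplied by dy ∧ dz gives (2*y) dx ∧ dy ∧ dz
  d(z^2) includes (∂/∂z)(z^2) dz = (2*z) dz, which multiplied by dy ∧ dw gives (-2*z) dy ∧ dz ∧ dw
  d(-3*w*z + 3*x^2) includes (∂/∂x)(-3*w*z + 3*x^2) dx = (6*x) dx, which multiplied by dz ∧ dw gives (6*x) dx ∧ dz ∧ dw
Collecting like 3-forms: d(omega) = (4*y) dx ∧ dy ∧ dz + (-2*z) dy ∧ dz ∧ dw + (6*x) dx ∧ dz ∧ dw.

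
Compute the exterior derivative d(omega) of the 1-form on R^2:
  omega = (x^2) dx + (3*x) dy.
d(omega) = (3) dx ∧ dy

For a 1-form omega = sum_i f_i dx_i, the exterior derivative is
  d(omega) = sum_{i < j} (∂f_j/∂x_i - ∂f_i/∂x_j) dx_i ∧ dx_j.
  coefficient of dx ∧ dy: ∂f_2/∂x - ∂f_1/∂y = ∂(3*x)/∂x - ∂(x^2)/∂y = 3
Assembling: d(omega) = (3) dx ∧ dy.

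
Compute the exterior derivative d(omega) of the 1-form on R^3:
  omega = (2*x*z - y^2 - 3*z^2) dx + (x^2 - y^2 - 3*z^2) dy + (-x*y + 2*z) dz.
d(omega) = (2*x + 2*y) dx ∧ dy + (-2*x - y + 6*z) dx ∧ dz + (-x + 6*z) dy ∧ dz

For a 1-form omega = sum_i f_i dx_i, the exterior derivative is
  d(omega) = sum_{i < j} (∂f_j/∂x_i - ∂f_i/∂x_j) dx_i ∧ dx_j.
  coefficient of dx ∧ dy: ∂f_2/∂x - ∂f_1/∂y = ∂(x^2 - y^2 - 3*z^2)/∂x - ∂(2*x*z - y^2 - 3*z^2)/∂y = 2*x + 2*y
  coefficient of dx ∧ dz: ∂f_3/∂x - ∂f_1/∂z = ∂(-x*y + 2*z)/∂x - ∂(2*x*z - y^2 - 3*z^2)/∂z = -2*x - y + 6*z
  coefficient of dy ∧ dz: ∂f_3/∂y - ∂f_2/∂z = ∂(-x*y + 2*z)/∂y - ∂(x^2 - y^2 - 3*z^2)/∂z = -x + 6*z
Assembling: d(omega) = (2*x + 2*y) dx ∧ dy + (-2*x - y + 6*z) dx ∧ dz + (-x + 6*z) dy ∧ dz.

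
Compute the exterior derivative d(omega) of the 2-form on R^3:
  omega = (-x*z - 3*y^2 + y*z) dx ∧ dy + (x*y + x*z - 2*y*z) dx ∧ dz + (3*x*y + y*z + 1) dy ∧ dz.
d(omega) = (-2*x + 4*y + 2*z) dx ∧ dy ∧ dz

For a 2-form omega = sum_{i<j} g_{ij} dx_i ∧ dx_j, the exterior derivative is
  d(omega) = sum_{i<j} d(g_{ij}) ∧ dx_i ∧ dx_j = sum_{i<j, k} (∂g_{ij}/∂x_k) dx_k ∧ dx_i ∧ dx_j.
Expand each term, using dx_k ∧ dx_i ∧ dx_j = sgn(permutation) dx_{(a)} ∧ dx_{(b)} ∧ dx_{(c)} with (a < b < c) sorted:
  d(-x*z - 3*y^2 + y*z) includes (∂/∂z)(-x*z - 3*y^2 + y*z) dz = (-x + y) dz, which multiplied by dx ∧ dy gives (-x + y) dx ∧ dy ∧ dz
  d(x*y + x*z - 2*y*z) includes (∂/∂y)(x*y + x*z - 2*y*z) dy = (x - 2*z) dy, which multiplied by dx ∧ dz gives (-x + 2*z) dx ∧ dy ∧ dz
  d(3*x*y + y*z + 1) includes (∂/∂x)(3*x*y + y*z + 1) dx = (3*y) dx, which multiplied by dy ∧ dz gives (3*y) dx ∧ dy ∧ dz
Collecting like 3-forms: d(omega) = (-2*x + 4*y + 2*z) dx ∧ dy ∧ dz.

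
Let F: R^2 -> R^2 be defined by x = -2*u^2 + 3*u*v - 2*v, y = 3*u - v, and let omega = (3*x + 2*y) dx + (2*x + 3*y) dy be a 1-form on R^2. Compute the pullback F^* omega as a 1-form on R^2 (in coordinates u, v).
F^* omega = (24*u^3 - 54*u^2*v - 36*u^2 + 27*u*v^2 + 68*u*v + 27*u - 24*v^2 - 21*v) du + (-18*u^3 + 27*u^2*v + 34*u^2 - 48*u*v - 21*u + 23*v) dv

Using F^*(f dg) = (f ∘ F) d(g ∘ F), substitute each coordinate x_i by F_i(u, v) in f_i, and replace dx_i by d F_i = (∂F_i/∂u) du + (∂F_i/∂v) dv.
  For the x component: f_1(F) = -6*u^2 + 9*u*v + 6*u - 8*v; d F_1 = (-4*u + 3*v) du + (3*u - 2) dv
  For the y component: f_2(F) = -4*u^2 + 6*u*v + 9*u - 7*v; d F_2 = (3) du + (-1) dv
Combining and collecting du, dv coefficients:
  coeff of du: 24*u^3 - 54*u^2*v - 36*u^2 + 27*u*v^2 + 68*u*v + 27*u - 24*v^2 - 21*v
  coeff of dv: -18*u^3 + 27*u^2*v + 34*u^2 - 48*u*v - 21*u + 23*v
F^* omega = (24*u^3 - 54*u^2*v - 36*u^2 + 27*u*v^2 + 68*u*v + 27*u - 24*v^2 - 21*v) du + (-18*u^3 + 27*u^2*v + 34*u^2 - 48*u*v - 21*u + 23*v) dv.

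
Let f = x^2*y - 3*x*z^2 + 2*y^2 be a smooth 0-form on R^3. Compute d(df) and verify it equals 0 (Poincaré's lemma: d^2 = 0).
d(df) = 0

Step 1: df = sum_i (∂f/∂x_i) dx_i = (2*x*y - 3*z^2) dx + (x^2 + 4*y) dy + (-6*x*z) dz.
Step 2: Apply d again. Using the 1-form formula, the coefficient of dx ∧ dy in d(df) is ∂^2 f/∂x ∂y - ∂^2 f/∂y ∂x = (2*x) - (2*x) = 0 (equality of mixed partials for smooth f).
Similarly for dx ∧ dz and dy ∧ dz — all coefficients vanish. So d(df) = 0.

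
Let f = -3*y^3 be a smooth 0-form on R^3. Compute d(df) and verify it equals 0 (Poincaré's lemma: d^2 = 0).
d(df) = 0

Step 1: df = sum_i (∂f/∂x_i) dx_i = (0) dx + (-9*y^2) dy + (0) dz.
Step 2: Apply d again. Using the 1-form formula, the coefficient of dx ∧ dy in d(df) is ∂^2 f/∂x ∂y - ∂^2 f/∂y ∂x = (0) - (0) = 0 (equality of mixed partials for smooth f).
Similarly for dx ∧ dz and dy ∧ dz — all coefficients vanish. So d(df) = 0.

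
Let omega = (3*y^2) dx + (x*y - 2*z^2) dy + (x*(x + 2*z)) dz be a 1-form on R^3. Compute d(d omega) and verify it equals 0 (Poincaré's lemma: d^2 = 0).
d(d omega) = 0

Step 1: d omega = sum_{i<j} (∂f_j/∂x_i - ∂f_i/∂x_j) dx_i ∧ dx_j:
  coeff of dx ∧ dy: -5*y
  coeff of dx ∧ dz: 2*x + 2*z
  coeff of dy ∧ dz: 4*z
Step 2: Apply d again to each 2-form coefficient. The only possible 3-form in R^3 is dx ∧ dy ∧ dz, with coefficient
  ∂(coeff of dy∧dz)/∂x - ∂(coeff of dx∧dz)/∂y + ∂(coeff of dx∧dy)/∂z
  = ∂/∂x (4*z) - ∂/∂y (2*x + 2*z) + ∂/∂z (-5*y).
Each of these terms simplifies to sums of mixed partials that cancel in pairs. The result is 0 (by equality of mixed partials for smooth functions — Schwarz / Clairaut).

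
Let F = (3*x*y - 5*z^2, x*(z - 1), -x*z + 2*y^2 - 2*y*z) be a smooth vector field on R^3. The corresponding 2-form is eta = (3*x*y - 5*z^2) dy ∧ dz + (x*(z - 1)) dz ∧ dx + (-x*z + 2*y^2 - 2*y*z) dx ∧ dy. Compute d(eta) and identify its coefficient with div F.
d(eta) = (-x + y) dx ∧ dy ∧ dz; div F = -x + y

For a 2-form in R^3 of the form above, applying d gives a 3-form with coefficient ∂P/∂x + ∂Q/∂y + ∂R/∂z:
  ∂P/∂x = 3*y
  ∂Q/∂y = 0
  ∂R/∂z = -x - 2*y
Sum = -x + y, which is exactly div F.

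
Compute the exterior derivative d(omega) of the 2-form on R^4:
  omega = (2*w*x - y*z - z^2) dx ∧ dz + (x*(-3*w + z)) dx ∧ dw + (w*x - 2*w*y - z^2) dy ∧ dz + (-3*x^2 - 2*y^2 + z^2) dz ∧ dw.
d(omega) = (w + z) dx ∧ dy ∧ dz + (-5*x) dx ∧ dz ∧ dw + (x - 6*y) dy ∧ dz ∧ dw

For a 2-form omega = sum_{i<j} g_{ij} dx_i ∧ dx_j, the exterior derivative is
  d(omega) = sum_{i<j} d(g_{ij}) ∧ dx_i ∧ dx_j = sum_{i<j, k} (∂g_{ij}/∂x_k) dx_k ∧ dx_i ∧ dx_j.
Expand each term, using dx_k ∧ dx_i ∧ dx_j = sgn(permutation) dx_{(a)} ∧ dx_{(b)} ∧ dx_{(c)} with (a < b < c) sorted:
  d(2*w*x - y*z - z^2) includes (∂/∂y)(2*w*x - y*z - z^2) dy = (-z) dy, which multiplied by dx ∧ dz gives (z) dx ∧ dy ∧ dz
  d(2*w*x - y*z - z^2) includes (∂/∂w)(2*w*x - y*z - z^2) dw = (2*x) dw, which multiplied by dx ∧ dz gives (2*x) dx ∧ dz ∧ dw
  d(x*(-3*w + z)) includes (∂/∂z)(x*(-3*w + z)) dz = (x) dz, which multiplied by dx ∧ dw gives (-x) dx ∧ dz ∧ dw
  d(w*x - 2*w*y - z^2) includes (∂/∂x)(w*x - 2*w*y - z^2) dx = (w) dx, which multiplied by dy ∧ dz gives (w) dx ∧ dy ∧ dz
  d(w*x - 2*w*y - z^2) includes (∂/∂w)(w*x - 2*w*y - z^2) dw = (x - 2*y) dw, which multiplied by dy ∧ dz gives (x - 2*y) dy ∧ dz ∧ dw
  d(-3*x^2 - 2*y^2 + z^2) includes (∂/∂x)(-3*x^2 - 2*y^2 + z^2) dx = (-6*x) dx, which multiplied by dz ∧ dw gives (-6*x) dx ∧ dz ∧ dw
  d(-3*x^2 - 2*y^2 + z^2) includes (∂/∂y)(-3*x^2 - 2*y^2 + z^2) dy = (-4*y) dy, which multiplied by dz ∧ dw gives (-4*y) dy ∧ dz ∧ dw
Collecting like 3-forms: d(omega) = (w + z) dx ∧ dy ∧ dz + (-5*x) dx ∧ dz ∧ dw + (x - 6*y) dy ∧ dz ∧ dw.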